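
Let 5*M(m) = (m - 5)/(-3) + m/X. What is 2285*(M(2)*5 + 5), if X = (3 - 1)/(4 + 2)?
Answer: 27420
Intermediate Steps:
X = ⅓ (X = 2/6 = 2*(⅙) = ⅓ ≈ 0.33333)
M(m) = ⅓ + 8*m/15 (M(m) = ((m - 5)/(-3) + m/(⅓))/5 = ((-5 + m)*(-⅓) + m*3)/5 = ((5/3 - m/3) + 3*m)/5 = (5/3 + 8*m/3)/5 = ⅓ + 8*m/15)
2285*(M(2)*5 + 5) = 2285*((⅓ + (8/15)*2)*5 + 5) = 2285*((⅓ + 16/15)*5 + 5) = 2285*((7/5)*5 + 5) = 2285*(7 + 5) = 2285*12 = 27420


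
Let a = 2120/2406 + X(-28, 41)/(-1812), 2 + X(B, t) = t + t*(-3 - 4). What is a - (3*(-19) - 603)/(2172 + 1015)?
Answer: 709237394/578928111 ≈ 1.2251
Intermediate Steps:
X(B, t) = -2 - 6*t (X(B, t) = -2 + (t + t*(-3 - 4)) = -2 + (t + t*(-7)) = -2 + (t - 7*t) = -2 - 6*t)
a = 184922/181653 (a = 2120/2406 + (-2 - 6*41)/(-1812) = 2120*(1/2406) + (-2 - 246)*(-1/1812) = 1060/1203 - 248*(-1/1812) = 1060/1203 + 62/453 = 184922/181653 ≈ 1.0180)
a - (3*(-19) - 603)/(2172 + 1015) = 184922/181653 - (3*(-19) - 603)/(2172 + 1015) = 184922/181653 - (-57 - 603)/3187 = 184922/181653 - (-660)/3187 = 184922/181653 - 1*(-660/3187) = 184922/181653 + 660/3187 = 709237394/578928111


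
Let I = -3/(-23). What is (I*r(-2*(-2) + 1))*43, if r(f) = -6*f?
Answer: -3870/23 ≈ -168.26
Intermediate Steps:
I = 3/23 (I = -3*(-1/23) = 3/23 ≈ 0.13043)
(I*r(-2*(-2) + 1))*43 = (3*(-6*(-2*(-2) + 1))/23)*43 = (3*(-6*(4 + 1))/23)*43 = (3*(-6*5)/23)*43 = ((3/23)*(-30))*43 = -90/23*43 = -3870/23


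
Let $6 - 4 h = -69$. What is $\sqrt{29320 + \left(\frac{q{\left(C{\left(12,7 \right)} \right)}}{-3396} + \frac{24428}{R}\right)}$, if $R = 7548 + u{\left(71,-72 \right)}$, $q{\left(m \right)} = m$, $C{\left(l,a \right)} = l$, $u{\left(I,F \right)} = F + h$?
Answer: $\frac{\sqrt{234518352736032461}}{2828019} \approx 171.24$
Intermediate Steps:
$h = \frac{75}{4}$ ($h = \frac{3}{2} - - \frac{69}{4} = \frac{3}{2} + \frac{69}{4} = \frac{75}{4} \approx 18.75$)
$u{\left(I,F \right)} = \frac{75}{4} + F$ ($u{\left(I,F \right)} = F + \frac{75}{4} = \frac{75}{4} + F$)
$R = \frac{29979}{4}$ ($R = 7548 + \left(\frac{75}{4} - 72\right) = 7548 - \frac{213}{4} = \frac{29979}{4} \approx 7494.8$)
$\sqrt{29320 + \left(\frac{q{\left(C{\left(12,7 \right)} \right)}}{-3396} + \frac{24428}{R}\right)} = \sqrt{29320 + \left(\frac{12}{-3396} + \frac{24428}{\frac{29979}{4}}\right)} = \sqrt{29320 + \left(12 \left(- \frac{1}{3396}\right) + 24428 \cdot \frac{4}{29979}\right)} = \sqrt{29320 + \left(- \frac{1}{283} + \frac{97712}{29979}\right)} = \sqrt{29320 + \frac{27622517}{8484057}} = \sqrt{\frac{248780173757}{8484057}} = \frac{\sqrt{234518352736032461}}{2828019}$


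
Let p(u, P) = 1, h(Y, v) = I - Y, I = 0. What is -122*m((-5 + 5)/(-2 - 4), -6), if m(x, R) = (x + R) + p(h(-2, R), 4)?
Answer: 610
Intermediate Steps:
h(Y, v) = -Y (h(Y, v) = 0 - Y = -Y)
m(x, R) = 1 + R + x (m(x, R) = (x + R) + 1 = (R + x) + 1 = 1 + R + x)
-122*m((-5 + 5)/(-2 - 4), -6) = -122*(1 - 6 + (-5 + 5)/(-2 - 4)) = -122*(1 - 6 + 0/(-6)) = -122*(1 - 6 + 0*(-1/6)) = -122*(1 - 6 + 0) = -122*(-5) = 610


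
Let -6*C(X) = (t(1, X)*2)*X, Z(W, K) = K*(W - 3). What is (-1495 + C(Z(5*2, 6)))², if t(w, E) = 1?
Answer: 2277081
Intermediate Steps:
Z(W, K) = K*(-3 + W)
C(X) = -X/3 (C(X) = -1*2*X/6 = -X/3)
(-1495 + C(Z(5*2, 6)))² = (-1495 - 2*(-3 + 5*2))² = (-1495 - 2*(-3 + 10))² = (-1495 - 2*7)² = (-1495 - ⅓*42)² = (-1495 - 14)² = (-1509)² = 2277081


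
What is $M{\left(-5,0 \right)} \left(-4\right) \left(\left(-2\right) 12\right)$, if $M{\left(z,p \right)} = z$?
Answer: $-480$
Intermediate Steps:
$M{\left(-5,0 \right)} \left(-4\right) \left(\left(-2\right) 12\right) = \left(-5\right) \left(-4\right) \left(\left(-2\right) 12\right) = 20 \left(-24\right) = -480$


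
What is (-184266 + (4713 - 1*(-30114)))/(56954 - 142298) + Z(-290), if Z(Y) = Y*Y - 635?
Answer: 2374462133/28448 ≈ 83467.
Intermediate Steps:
Z(Y) = -635 + Y² (Z(Y) = Y² - 635 = -635 + Y²)
(-184266 + (4713 - 1*(-30114)))/(56954 - 142298) + Z(-290) = (-184266 + (4713 - 1*(-30114)))/(56954 - 142298) + (-635 + (-290)²) = (-184266 + (4713 + 30114))/(-85344) + (-635 + 84100) = (-184266 + 34827)*(-1/85344) + 83465 = -149439*(-1/85344) + 83465 = 49813/28448 + 83465 = 2374462133/28448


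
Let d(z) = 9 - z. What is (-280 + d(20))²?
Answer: 84681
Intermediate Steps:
(-280 + d(20))² = (-280 + (9 - 1*20))² = (-280 + (9 - 20))² = (-280 - 11)² = (-291)² = 84681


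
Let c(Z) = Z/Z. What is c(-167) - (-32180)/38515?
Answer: 14139/7703 ≈ 1.8355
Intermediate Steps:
c(Z) = 1
c(-167) - (-32180)/38515 = 1 - (-32180)/38515 = 1 - 1*(-6436/7703) = 1 + 6436/7703 = 14139/7703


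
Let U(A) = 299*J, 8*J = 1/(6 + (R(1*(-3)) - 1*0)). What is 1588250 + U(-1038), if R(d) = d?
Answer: 38118299/24 ≈ 1.5883e+6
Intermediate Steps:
J = 1/24 (J = 1/(8*(6 + (1*(-3) - 1*0))) = 1/(8*(6 + (-3 + 0))) = 1/(8*(6 - 3)) = (1/8)/3 = (1/8)*(1/3) = 1/24 ≈ 0.041667)
U(A) = 299/24 (U(A) = 299*(1/24) = 299/24)
1588250 + U(-1038) = 1588250 + 299/24 = 38118299/24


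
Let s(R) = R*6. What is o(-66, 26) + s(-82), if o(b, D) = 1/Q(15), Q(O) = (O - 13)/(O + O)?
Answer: -477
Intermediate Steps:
s(R) = 6*R
Q(O) = (-13 + O)/(2*O) (Q(O) = (-13 + O)/((2*O)) = (-13 + O)*(1/(2*O)) = (-13 + O)/(2*O))
o(b, D) = 15 (o(b, D) = 1/((½)*(-13 + 15)/15) = 1/((½)*(1/15)*2) = 1/(1/15) = 15)
o(-66, 26) + s(-82) = 15 + 6*(-82) = 15 - 492 = -477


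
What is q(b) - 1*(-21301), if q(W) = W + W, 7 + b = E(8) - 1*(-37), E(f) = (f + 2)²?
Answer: 21561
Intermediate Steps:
E(f) = (2 + f)²
b = 130 (b = -7 + ((2 + 8)² - 1*(-37)) = -7 + (10² + 37) = -7 + (100 + 37) = -7 + 137 = 130)
q(W) = 2*W
q(b) - 1*(-21301) = 2*130 - 1*(-21301) = 260 + 21301 = 21561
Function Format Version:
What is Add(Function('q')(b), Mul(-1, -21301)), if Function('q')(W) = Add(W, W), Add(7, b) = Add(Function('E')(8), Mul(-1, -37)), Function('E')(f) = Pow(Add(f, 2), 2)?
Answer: 21561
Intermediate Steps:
Function('E')(f) = Pow(Add(2, f), 2)
b = 130 (b = Add(-7, Add(Pow(Add(2, 8), 2), Mul(-1, -37))) = Add(-7, Add(Pow(10, 2), 37)) = Add(-7, Add(100, 37)) = Add(-7, 137) = 130)
Function('q')(W) = Mul(2, W)
Add(Function('q')(b), Mul(-1, -21301)) = Add(Mul(2, 130), Mul(-1, -21301)) = Add(260, 21301) = 21561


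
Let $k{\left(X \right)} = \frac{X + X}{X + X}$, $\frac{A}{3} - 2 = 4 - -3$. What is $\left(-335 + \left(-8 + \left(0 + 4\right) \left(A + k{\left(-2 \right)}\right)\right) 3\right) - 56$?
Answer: $-79$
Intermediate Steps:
$A = 27$ ($A = 6 + 3 \left(4 - -3\right) = 6 + 3 \left(4 + 3\right) = 6 + 3 \cdot 7 = 6 + 21 = 27$)
$k{\left(X \right)} = 1$ ($k{\left(X \right)} = \frac{2 X}{2 X} = 2 X \frac{1}{2 X} = 1$)
$\left(-335 + \left(-8 + \left(0 + 4\right) \left(A + k{\left(-2 \right)}\right)\right) 3\right) - 56 = \left(-335 + \left(-8 + \left(0 + 4\right) \left(27 + 1\right)\right) 3\right) - 56 = \left(-335 + \left(-8 + 4 \cdot 28\right) 3\right) - 56 = \left(-335 + \left(-8 + 112\right) 3\right) - 56 = \left(-335 + 104 \cdot 3\right) - 56 = \left(-335 + 312\right) - 56 = -23 - 56 = -79$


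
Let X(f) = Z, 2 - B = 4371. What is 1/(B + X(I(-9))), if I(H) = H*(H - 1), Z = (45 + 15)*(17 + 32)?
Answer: -1/1429 ≈ -0.00069979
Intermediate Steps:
B = -4369 (B = 2 - 1*4371 = 2 - 4371 = -4369)
Z = 2940 (Z = 60*49 = 2940)
I(H) = H*(-1 + H)
X(f) = 2940
1/(B + X(I(-9))) = 1/(-4369 + 2940) = 1/(-1429) = -1/1429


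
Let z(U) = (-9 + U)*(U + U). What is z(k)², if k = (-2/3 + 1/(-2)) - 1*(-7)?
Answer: 442225/324 ≈ 1364.9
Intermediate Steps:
k = 35/6 (k = (-2*⅓ + 1*(-½)) + 7 = (-⅔ - ½) + 7 = -7/6 + 7 = 35/6 ≈ 5.8333)
z(U) = 2*U*(-9 + U) (z(U) = (-9 + U)*(2*U) = 2*U*(-9 + U))
z(k)² = (2*(35/6)*(-9 + 35/6))² = (2*(35/6)*(-19/6))² = (-665/18)² = 442225/324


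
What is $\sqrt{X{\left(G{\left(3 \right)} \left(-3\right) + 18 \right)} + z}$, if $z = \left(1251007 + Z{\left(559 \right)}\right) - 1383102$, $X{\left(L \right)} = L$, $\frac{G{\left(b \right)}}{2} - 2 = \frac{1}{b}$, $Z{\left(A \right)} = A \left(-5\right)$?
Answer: $i \sqrt{134886} \approx 367.27 i$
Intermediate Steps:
$Z{\left(A \right)} = - 5 A$
$G{\left(b \right)} = 4 + \frac{2}{b}$
$z = -134890$ ($z = \left(1251007 - 2795\right) - 1383102 = 1248212 - 1383102 = -134890$)
$\sqrt{X{\left(G{\left(3 \right)} \left(-3\right) + 18 \right)} + z} = \sqrt{\left(\left(4 + \frac{2}{3}\right) \left(-3\right) + 18\right) - 134890} = \sqrt{\left(\frac{14}{3} \left(-3\right) + 18\right) - 134890} = \sqrt{\left(-14 + 18\right) - 134890} = \sqrt{4 - 134890} = \sqrt{-134886} = i \sqrt{134886}$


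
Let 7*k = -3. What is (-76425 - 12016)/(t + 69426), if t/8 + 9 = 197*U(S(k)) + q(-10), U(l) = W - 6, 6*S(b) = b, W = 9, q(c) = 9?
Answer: -88441/74154 ≈ -1.1927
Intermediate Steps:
k = -3/7 (k = (1/7)*(-3) = -3/7 ≈ -0.42857)
S(b) = b/6
U(l) = 3 (U(l) = 9 - 6 = 3)
t = 4728 (t = -72 + 8*(197*3 + 9) = -72 + 8*(591 + 9) = -72 + 8*600 = -72 + 4800 = 4728)
(-76425 - 12016)/(t + 69426) = (-76425 - 12016)/(4728 + 69426) = -88441/74154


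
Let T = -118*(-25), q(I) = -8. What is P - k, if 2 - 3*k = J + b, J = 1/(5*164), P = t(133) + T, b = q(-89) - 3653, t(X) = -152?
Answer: 3879421/2460 ≈ 1577.0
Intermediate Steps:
T = 2950
b = -3661 (b = -8 - 3653 = -3661)
P = 2798 (P = -152 + 2950 = 2798)
J = 1/820 ≈ 0.0012195
k = 3003659/2460 (k = ⅔ - (1/820 - 3661)/3 = ⅔ - ⅓*(-3002019/820) = ⅔ + 1000673/820 = 3003659/2460 ≈ 1221.0)
P - k = 2798 - 1*3003659/2460 = 2798 - 3003659/2460 = 3879421/2460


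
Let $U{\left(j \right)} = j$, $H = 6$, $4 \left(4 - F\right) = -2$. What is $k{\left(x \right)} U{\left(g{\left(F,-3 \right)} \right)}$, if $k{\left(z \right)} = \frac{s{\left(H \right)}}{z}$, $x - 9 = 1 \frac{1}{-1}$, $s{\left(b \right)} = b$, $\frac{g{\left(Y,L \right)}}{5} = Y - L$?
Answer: $\frac{225}{8} \approx 28.125$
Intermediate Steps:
$F = \frac{9}{2}$ ($F = 4 - - \frac{1}{2} = 4 + \frac{1}{2} = \frac{9}{2} \approx 4.5$)
$g{\left(Y,L \right)} = - 5 L + 5 Y$ ($g{\left(Y,L \right)} = 5 \left(Y - L\right) = - 5 L + 5 Y$)
$x = 8$ ($x = 9 + 1 \frac{1}{-1} = 9 + 1 \left(-1\right) = 9 - 1 = 8$)
$k{\left(z \right)} = \frac{6}{z}$
$k{\left(x \right)} U{\left(g{\left(F,-3 \right)} \right)} = \frac{6}{8} \left(\left(-5\right) \left(-3\right) + 5 \cdot \frac{9}{2}\right) = 6 \cdot \frac{1}{8} \left(15 + \frac{45}{2}\right) = \frac{3}{4} \cdot \frac{75}{2} = \frac{225}{8}$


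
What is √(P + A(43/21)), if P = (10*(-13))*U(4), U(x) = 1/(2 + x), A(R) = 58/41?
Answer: I*√306393/123 ≈ 4.5002*I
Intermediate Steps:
A(R) = 58/41 (A(R) = 58*(1/41) = 58/41)
P = -65/3 (P = (10*(-13))/(2 + 4) = -130/6 = -130*⅙ = -65/3 ≈ -21.667)
√(P + A(43/21)) = √(-65/3 + 58/41) = √(-2491/123) = I*√306393/123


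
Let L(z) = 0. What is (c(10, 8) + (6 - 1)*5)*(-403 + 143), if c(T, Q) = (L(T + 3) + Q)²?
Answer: -23140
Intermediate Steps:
c(T, Q) = Q² (c(T, Q) = (0 + Q)² = Q²)
(c(10, 8) + (6 - 1)*5)*(-403 + 143) = (8² + (6 - 1)*5)*(-403 + 143) = (64 + 5*5)*(-260) = (64 + 25)*(-260) = 89*(-260) = -23140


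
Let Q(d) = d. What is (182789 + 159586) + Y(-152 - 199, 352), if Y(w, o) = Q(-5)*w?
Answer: 344130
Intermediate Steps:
Y(w, o) = -5*w
(182789 + 159586) + Y(-152 - 199, 352) = (182789 + 159586) - 5*(-152 - 199) = 342375 - 5*(-351) = 342375 + 1755 = 344130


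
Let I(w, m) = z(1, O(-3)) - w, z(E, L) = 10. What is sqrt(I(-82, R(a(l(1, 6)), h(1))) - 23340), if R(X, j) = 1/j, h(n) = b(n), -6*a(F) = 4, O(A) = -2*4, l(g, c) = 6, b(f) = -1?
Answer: 4*I*sqrt(1453) ≈ 152.47*I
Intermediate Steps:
O(A) = -8
a(F) = -2/3 (a(F) = -1/6*4 = -2/3)
h(n) = -1
I(w, m) = 10 - w
sqrt(I(-82, R(a(l(1, 6)), h(1))) - 23340) = sqrt((10 - 1*(-82)) - 23340) = sqrt((10 + 82) - 23340) = sqrt(92 - 23340) = sqrt(-23248) = 4*I*sqrt(1453)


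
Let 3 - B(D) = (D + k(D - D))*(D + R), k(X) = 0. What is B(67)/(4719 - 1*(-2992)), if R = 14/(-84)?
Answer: -26849/46266 ≈ -0.58032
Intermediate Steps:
R = -⅙ (R = 14*(-1/84) = -⅙ ≈ -0.16667)
B(D) = 3 - D*(-⅙ + D) (B(D) = 3 - (D + 0)*(D - ⅙) = 3 - D*(-⅙ + D))
B(67)/(4719 - 1*(-2992)) = (3 - 1*67² + (⅙)*67)/(4719 - 1*(-2992)) = (3 - 1*4489 + 67/6)/(4719 + 2992) = (3 - 4489 + 67/6)/7711 = -26849/6*1/7711 = -26849/46266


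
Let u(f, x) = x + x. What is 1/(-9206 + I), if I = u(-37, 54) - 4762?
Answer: -1/13860 ≈ -7.2150e-5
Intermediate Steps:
u(f, x) = 2*x
I = -4654 (I = 2*54 - 4762 = 108 - 4762 = -4654)
1/(-9206 + I) = 1/(-9206 - 4654) = 1/(-13860) = -1/13860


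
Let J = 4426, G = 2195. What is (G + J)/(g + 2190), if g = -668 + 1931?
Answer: 2207/1151 ≈ 1.9175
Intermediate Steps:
g = 1263
(G + J)/(g + 2190) = (2195 + 4426)/(1263 + 2190) = 6621/3453 = 6621*(1/3453) = 2207/1151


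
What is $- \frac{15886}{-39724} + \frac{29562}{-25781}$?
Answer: $- \frac{382381961}{512062222} \approx -0.74675$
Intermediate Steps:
$- \frac{15886}{-39724} + \frac{29562}{-25781} = \left(-15886\right) \left(- \frac{1}{39724}\right) + 29562 \left(- \frac{1}{25781}\right) = \frac{7943}{19862} - \frac{29562}{25781} = - \frac{382381961}{512062222}$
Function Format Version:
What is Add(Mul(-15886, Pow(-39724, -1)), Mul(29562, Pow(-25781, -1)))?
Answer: Rational(-382381961, 512062222) ≈ -0.74675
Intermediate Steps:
Add(Mul(-15886, Pow(-39724, -1)), Mul(29562, Pow(-25781, -1))) = Add(Mul(-15886, Rational(-1, 39724)), Mul(29562, Rational(-1, 25781))) = Add(Rational(7943, 19862), Rational(-29562, 25781)) = Rational(-382381961, 512062222)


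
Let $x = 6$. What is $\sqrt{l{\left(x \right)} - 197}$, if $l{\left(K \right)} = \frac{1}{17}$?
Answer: $\frac{6 i \sqrt{1581}}{17} \approx 14.034 i$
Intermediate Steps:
$l{\left(K \right)} = \frac{1}{17}$
$\sqrt{l{\left(x \right)} - 197} = \sqrt{\frac{1}{17} - 197} = \sqrt{- \frac{3348}{17}} = \frac{6 i \sqrt{1581}}{17}$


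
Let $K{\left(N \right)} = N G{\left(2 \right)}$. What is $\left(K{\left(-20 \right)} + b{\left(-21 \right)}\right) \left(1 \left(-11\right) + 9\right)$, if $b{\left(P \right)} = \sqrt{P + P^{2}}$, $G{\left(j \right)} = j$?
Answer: $80 - 4 \sqrt{105} \approx 39.012$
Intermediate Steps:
$K{\left(N \right)} = 2 N$ ($K{\left(N \right)} = N 2 = 2 N$)
$\left(K{\left(-20 \right)} + b{\left(-21 \right)}\right) \left(1 \left(-11\right) + 9\right) = \left(2 \left(-20\right) + \sqrt{- 21 \left(1 - 21\right)}\right) \left(1 \left(-11\right) + 9\right) = \left(-40 + \sqrt{\left(-21\right) \left(-20\right)}\right) \left(-11 + 9\right) = \left(-40 + \sqrt{420}\right) \left(-2\right) = \left(-40 + 2 \sqrt{105}\right) \left(-2\right) = 80 - 4 \sqrt{105}$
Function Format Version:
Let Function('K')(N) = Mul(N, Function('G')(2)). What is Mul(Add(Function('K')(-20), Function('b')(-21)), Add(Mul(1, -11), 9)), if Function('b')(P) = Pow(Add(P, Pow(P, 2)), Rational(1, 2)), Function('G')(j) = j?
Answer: Add(80, Mul(-4, Pow(105, Rational(1, 2)))) ≈ 39.012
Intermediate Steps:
Function('K')(N) = Mul(2, N) (Function('K')(N) = Mul(N, 2) = Mul(2, N))
Mul(Add(Function('K')(-20), Function('b')(-21)), Add(Mul(1, -11), 9)) = Mul(Add(Mul(2, -20), Pow(Mul(-21, Add(1, -21)), Rational(1, 2))), Add(Mul(1, -11), 9)) = Mul(Add(-40, Pow(Mul(-21, -20), Rational(1, 2))), Add(-11, 9)) = Mul(Add(-40, Pow(420, Rational(1, 2))), -2) = Mul(Add(-40, Mul(2, Pow(105, Rational(1, 2)))), -2) = Add(80, Mul(-4, Pow(105, Rational(1, 2))))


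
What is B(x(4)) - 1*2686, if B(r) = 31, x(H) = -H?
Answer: -2655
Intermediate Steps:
B(x(4)) - 1*2686 = 31 - 1*2686 = 31 - 2686 = -2655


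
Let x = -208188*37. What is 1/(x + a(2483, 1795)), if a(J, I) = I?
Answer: -1/7701161 ≈ -1.2985e-7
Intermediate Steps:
x = -7702956 (x = -17349*444 = -7702956)
1/(x + a(2483, 1795)) = 1/(-7702956 + 1795) = 1/(-7701161) = -1/7701161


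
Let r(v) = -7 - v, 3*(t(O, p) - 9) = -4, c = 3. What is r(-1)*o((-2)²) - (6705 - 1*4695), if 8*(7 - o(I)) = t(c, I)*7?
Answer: -8047/4 ≈ -2011.8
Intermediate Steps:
t(O, p) = 23/3 (t(O, p) = 9 + (⅓)*(-4) = 9 - 4/3 = 23/3)
o(I) = 7/24 (o(I) = 7 - 23*7/24 = 7 - ⅛*161/3 = 7 - 161/24 = 7/24)
r(-1)*o((-2)²) - (6705 - 1*4695) = (-7 - 1*(-1))*(7/24) - (6705 - 1*4695) = (-7 + 1)*(7/24) - (6705 - 4695) = -6*7/24 - 1*2010 = -7/4 - 2010 = -8047/4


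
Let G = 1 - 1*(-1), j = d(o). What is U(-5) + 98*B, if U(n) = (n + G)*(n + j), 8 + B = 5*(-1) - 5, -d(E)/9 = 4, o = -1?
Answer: -1641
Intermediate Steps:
d(E) = -36 (d(E) = -9*4 = -36)
j = -36
G = 2 (G = 1 + 1 = 2)
B = -18 (B = -8 + (5*(-1) - 5) = -8 + (-5 - 5) = -8 - 10 = -18)
U(n) = (-36 + n)*(2 + n) (U(n) = (n + 2)*(n - 36) = (2 + n)*(-36 + n) = (-36 + n)*(2 + n))
U(-5) + 98*B = (-72 + (-5)² - 34*(-5)) + 98*(-18) = (-72 + 25 + 170) - 1764 = 123 - 1764 = -1641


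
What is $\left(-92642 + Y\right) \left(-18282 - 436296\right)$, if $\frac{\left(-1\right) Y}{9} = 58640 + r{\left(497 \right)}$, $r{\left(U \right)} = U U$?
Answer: $1292584815174$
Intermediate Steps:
$r{\left(U \right)} = U^{2}$
$Y = -2750841$ ($Y = - 9 \left(58640 + 497^{2}\right) = - 9 \left(58640 + 247009\right) = \left(-9\right) 305649 = -2750841$)
$\left(-92642 + Y\right) \left(-18282 - 436296\right) = \left(-92642 - 2750841\right) \left(-18282 - 436296\right) = \left(-2843483\right) \left(-454578\right) = 1292584815174$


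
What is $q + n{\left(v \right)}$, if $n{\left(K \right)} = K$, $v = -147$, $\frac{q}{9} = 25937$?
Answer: $233286$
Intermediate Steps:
$q = 233433$ ($q = 9 \cdot 25937 = 233433$)
$q + n{\left(v \right)} = 233433 - 147 = 233286$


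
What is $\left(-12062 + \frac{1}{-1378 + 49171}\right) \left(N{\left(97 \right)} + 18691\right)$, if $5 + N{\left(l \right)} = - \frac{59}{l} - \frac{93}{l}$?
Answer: $- \frac{348268357951450}{1545307} \approx -2.2537 \cdot 10^{8}$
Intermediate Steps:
$N{\left(l \right)} = -5 - \frac{152}{l}$
$\left(-12062 + \frac{1}{-1378 + 49171}\right) \left(N{\left(97 \right)} + 18691\right) = \left(-12062 + \frac{1}{-1378 + 49171}\right) \left(\left(-5 - \frac{152}{97}\right) + 18691\right) = \left(-12062 + \frac{1}{47793}\right) \left(\left(-5 - \frac{152}{97}\right) + 18691\right) = - \frac{576479165 \left(- \frac{637}{97} + 18691\right)}{47793} = \left(- \frac{576479165}{47793}\right) \frac{1812390}{97} = - \frac{348268357951450}{1545307}$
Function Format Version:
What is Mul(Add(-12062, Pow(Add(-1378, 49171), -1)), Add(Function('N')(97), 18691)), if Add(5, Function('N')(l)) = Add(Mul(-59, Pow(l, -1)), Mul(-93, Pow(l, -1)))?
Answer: Rational(-348268357951450, 1545307) ≈ -2.2537e+8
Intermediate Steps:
Function('N')(l) = Add(-5, Mul(-152, Pow(l, -1))) (Function('N')(l) = Add(-5, Add(Mul(-59, Pow(l, -1)), Mul(-93, Pow(l, -1)))) = Add(-5, Mul(-152, Pow(l, -1))))
Mul(Add(-12062, Pow(Add(-1378, 49171), -1)), Add(Function('N')(97), 18691)) = Mul(Add(-12062, Pow(Add(-1378, 49171), -1)), Add(Add(-5, Mul(-152, Pow(97, -1))), 18691)) = Mul(Add(-12062, Pow(47793, -1)), Add(Add(-5, Mul(-152, Rational(1, 97))), 18691)) = Mul(Add(-12062, Rational(1, 47793)), Add(Add(-5, Rational(-152, 97)), 18691)) = Mul(Rational(-576479165, 47793), Add(Rational(-637, 97), 18691)) = Mul(Rational(-576479165, 47793), Rational(1812390, 97)) = Rational(-348268357951450, 1545307)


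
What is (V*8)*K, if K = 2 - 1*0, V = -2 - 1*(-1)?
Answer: -16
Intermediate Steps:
V = -1 (V = -2 + 1 = -1)
K = 2 (K = 2 + 0 = 2)
(V*8)*K = -1*8*2 = -8*2 = -16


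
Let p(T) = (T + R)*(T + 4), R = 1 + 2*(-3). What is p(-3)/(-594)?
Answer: 4/297 ≈ 0.013468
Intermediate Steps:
R = -5 (R = 1 - 6 = -5)
p(T) = (-5 + T)*(4 + T) (p(T) = (T - 5)*(T + 4) = (-5 + T)*(4 + T))
p(-3)/(-594) = (-20 + (-3)² - 1*(-3))/(-594) = (-20 + 9 + 3)*(-1/594) = -8*(-1/594) = 4/297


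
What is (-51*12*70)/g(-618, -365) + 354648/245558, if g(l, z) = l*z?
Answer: 1157970744/923175301 ≈ 1.2543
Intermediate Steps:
(-51*12*70)/g(-618, -365) + 354648/245558 = (-51*12*70)/((-618*(-365))) + 354648/245558 = -612*70/225570 + 354648*(1/245558) = -42840*1/225570 + 177324/122779 = -1428/7519 + 177324/122779 = 1157970744/923175301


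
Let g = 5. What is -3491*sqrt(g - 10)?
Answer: -3491*I*sqrt(5) ≈ -7806.1*I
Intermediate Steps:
-3491*sqrt(g - 10) = -3491*sqrt(5 - 10) = -3491*I*sqrt(5)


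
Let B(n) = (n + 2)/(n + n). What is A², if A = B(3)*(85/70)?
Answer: 7225/7056 ≈ 1.0240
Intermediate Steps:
B(n) = (2 + n)/(2*n) (B(n) = (2 + n)/((2*n)) = (2 + n)*(1/(2*n)) = (2 + n)/(2*n))
A = 85/84 (A = ((½)*(2 + 3)/3)*(85/70) = ((½)*(⅓)*5)*(85*(1/70)) = (⅚)*(17/14) = 85/84 ≈ 1.0119)
A² = (85/84)² = 7225/7056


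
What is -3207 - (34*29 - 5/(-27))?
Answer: -113216/27 ≈ -4193.2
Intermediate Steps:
-3207 - (34*29 - 5/(-27)) = -3207 - (986 - 5*(-1/27)) = -3207 - (986 + 5/27) = -3207 - 1*26627/27 = -3207 - 26627/27 = -113216/27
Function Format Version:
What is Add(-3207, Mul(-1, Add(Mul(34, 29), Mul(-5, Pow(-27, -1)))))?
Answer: Rational(-113216, 27) ≈ -4193.2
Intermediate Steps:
Add(-3207, Mul(-1, Add(Mul(34, 29), Mul(-5, Pow(-27, -1))))) = Add(-3207, Mul(-1, Add(986, Mul(-5, Rational(-1, 27))))) = Add(-3207, Mul(-1, Add(986, Rational(5, 27)))) = Add(-3207, Mul(-1, Rational(26627, 27))) = Add(-3207, Rational(-26627, 27)) = Rational(-113216, 27)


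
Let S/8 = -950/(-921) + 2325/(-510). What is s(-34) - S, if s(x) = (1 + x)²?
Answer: 17492293/15657 ≈ 1117.2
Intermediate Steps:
S = -441820/15657 (S = 8*(-950/(-921) + 2325/(-510)) = 8*(-950*(-1/921) + 2325*(-1/510)) = 8*(950/921 - 155/34) = 8*(-110455/31314) = -441820/15657 ≈ -28.219)
s(-34) - S = (1 - 34)² - 1*(-441820/15657) = (-33)² + 441820/15657 = 1089 + 441820/15657 = 17492293/15657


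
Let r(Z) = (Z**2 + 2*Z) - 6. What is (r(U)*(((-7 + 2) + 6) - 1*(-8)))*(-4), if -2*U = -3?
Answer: 27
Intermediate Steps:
U = 3/2 (U = -1/2*(-3) = 3/2 ≈ 1.5000)
r(Z) = -6 + Z**2 + 2*Z
(r(U)*(((-7 + 2) + 6) - 1*(-8)))*(-4) = ((-6 + (3/2)**2 + 2*(3/2))*(((-7 + 2) + 6) - 1*(-8)))*(-4) = ((-6 + 9/4 + 3)*((-5 + 6) + 8))*(-4) = -3*(1 + 8)/4*(-4) = -3/4*9*(-4) = -27/4*(-4) = 27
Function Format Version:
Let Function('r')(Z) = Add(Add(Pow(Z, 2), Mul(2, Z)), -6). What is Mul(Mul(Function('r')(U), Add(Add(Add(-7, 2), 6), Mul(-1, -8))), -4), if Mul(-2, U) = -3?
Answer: 27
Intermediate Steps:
U = Rational(3, 2) (U = Mul(Rational(-1, 2), -3) = Rational(3, 2) ≈ 1.5000)
Function('r')(Z) = Add(-6, Pow(Z, 2), Mul(2, Z))
Mul(Mul(Function('r')(U), Add(Add(Add(-7, 2), 6), Mul(-1, -8))), -4) = Mul(Mul(Add(-6, Pow(Rational(3, 2), 2), Mul(2, Rational(3, 2))), Add(Add(Add(-7, 2), 6), Mul(-1, -8))), -4) = Mul(Mul(Add(-6, Rational(9, 4), 3), Add(Add(-5, 6), 8)), -4) = Mul(Mul(Rational(-3, 4), Add(1, 8)), -4) = Mul(Mul(Rational(-3, 4), 9), -4) = Mul(Rational(-27, 4), -4) = 27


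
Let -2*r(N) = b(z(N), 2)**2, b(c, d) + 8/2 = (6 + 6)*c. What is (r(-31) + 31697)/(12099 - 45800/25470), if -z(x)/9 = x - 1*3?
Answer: -17053222005/30811573 ≈ -553.47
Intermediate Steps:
z(x) = 27 - 9*x (z(x) = -9*(x - 1*3) = -9*(x - 3) = -9*(-3 + x) = 27 - 9*x)
b(c, d) = -4 + 12*c (b(c, d) = -4 + (6 + 6)*c = -4 + 12*c)
r(N) = -(320 - 108*N)**2/2 (r(N) = -(-4 + 12*(27 - 9*N))**2/2 = -(-4 + (324 - 108*N))**2/2 = -(320 - 108*N)**2/2)
(r(-31) + 31697)/(12099 - 45800/25470) = (-8*(-80 + 27*(-31))**2 + 31697)/(12099 - 45800/25470) = (-8*(-80 - 837)**2 + 31697)/(12099 - 45800*1/25470) = (-8*(-917)**2 + 31697)/(12099 - 4580/2547) = (-8*840889 + 31697)/(30811573/2547) = (-6727112 + 31697)*(2547/30811573) = -6695415*2547/30811573 = -17053222005/30811573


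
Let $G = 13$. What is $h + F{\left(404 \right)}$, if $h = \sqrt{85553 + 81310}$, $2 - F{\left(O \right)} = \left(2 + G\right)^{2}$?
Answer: $-223 + \sqrt{166863} \approx 185.49$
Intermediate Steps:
$F{\left(O \right)} = -223$ ($F{\left(O \right)} = 2 - \left(2 + 13\right)^{2} = 2 - 15^{2} = 2 - 225 = -223$)
$h = \sqrt{166863} \approx 408.49$
$h + F{\left(404 \right)} = \sqrt{166863} - 223 = -223 + \sqrt{166863}$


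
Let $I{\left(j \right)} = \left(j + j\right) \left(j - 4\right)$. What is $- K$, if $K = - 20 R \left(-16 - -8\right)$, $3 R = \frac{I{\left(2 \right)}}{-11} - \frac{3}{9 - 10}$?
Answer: $- \frac{6560}{33} \approx -198.79$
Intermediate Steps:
$I{\left(j \right)} = 2 j \left(-4 + j\right)$
$R = \frac{41}{33}$ ($R = \frac{\frac{2 \cdot 2 \left(-4 + 2\right)}{-11} - \frac{3}{9 - 10}}{3} = \frac{2 \cdot 2 \left(-2\right) \left(- \frac{1}{11}\right) - \frac{3}{9 - 10}}{3} = \frac{\left(-8\right) \left(- \frac{1}{11}\right) - \frac{3}{-1}}{3} = \frac{\frac{8}{11} - -3}{3} = \frac{\frac{8}{11} + 3}{3} = \frac{1}{3} \cdot \frac{41}{11} = \frac{41}{33} \approx 1.2424$)
$K = \frac{6560}{33}$ ($K = \left(-20\right) \frac{41}{33} \left(-16 - -8\right) = - \frac{820 \left(-16 + 8\right)}{33} = \left(- \frac{820}{33}\right) \left(-8\right) = \frac{6560}{33} \approx 198.79$)
$- K = \left(-1\right) \frac{6560}{33} = - \frac{6560}{33}$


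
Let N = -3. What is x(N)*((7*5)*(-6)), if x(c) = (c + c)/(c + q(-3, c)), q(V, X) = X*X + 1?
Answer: 180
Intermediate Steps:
q(V, X) = 1 + X**2 (q(V, X) = X**2 + 1 = 1 + X**2)
x(c) = 2*c/(1 + c + c**2) (x(c) = (c + c)/(c + (1 + c**2)) = (2*c)/(1 + c + c**2) = 2*c/(1 + c + c**2))
x(N)*((7*5)*(-6)) = (2*(-3)/(1 - 3 + (-3)**2))*((7*5)*(-6)) = (2*(-3)/(1 - 3 + 9))*(35*(-6)) = (2*(-3)/7)*(-210) = (2*(-3)*(1/7))*(-210) = -6/7*(-210) = 180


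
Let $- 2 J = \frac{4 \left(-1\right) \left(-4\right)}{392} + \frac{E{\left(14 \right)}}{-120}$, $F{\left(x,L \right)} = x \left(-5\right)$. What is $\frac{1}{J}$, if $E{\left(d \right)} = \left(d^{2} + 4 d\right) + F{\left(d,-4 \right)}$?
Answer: $\frac{5880}{4339} \approx 1.3552$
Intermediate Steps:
$F{\left(x,L \right)} = - 5 x$
$E{\left(d \right)} = d^{2} - d$ ($E{\left(d \right)} = \left(d^{2} + 4 d\right) - 5 d = d^{2} - d$)
$J = \frac{4339}{5880}$ ($J = - \frac{\frac{4 \left(-1\right) \left(-4\right)}{392} + \frac{14 \left(-1 + 14\right)}{-120}}{2} = - \frac{\left(-4\right) \left(-4\right) \frac{1}{392} + 14 \cdot 13 \left(- \frac{1}{120}\right)}{2} = - \frac{16 \cdot \frac{1}{392} + 182 \left(- \frac{1}{120}\right)}{2} = - \frac{\frac{2}{49} - \frac{91}{60}}{2} = \left(- \frac{1}{2}\right) \left(- \frac{4339}{2940}\right) = \frac{4339}{5880} \approx 0.73793$)
$\frac{1}{J} = \frac{1}{\frac{4339}{5880}} = \frac{5880}{4339}$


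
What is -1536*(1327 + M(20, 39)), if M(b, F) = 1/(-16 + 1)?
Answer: -10190848/5 ≈ -2.0382e+6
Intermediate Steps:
M(b, F) = -1/15 (M(b, F) = 1/(-15) = -1/15)
-1536*(1327 + M(20, 39)) = -1536*(1327 - 1/15) = -1536*19904/15 = -10190848/5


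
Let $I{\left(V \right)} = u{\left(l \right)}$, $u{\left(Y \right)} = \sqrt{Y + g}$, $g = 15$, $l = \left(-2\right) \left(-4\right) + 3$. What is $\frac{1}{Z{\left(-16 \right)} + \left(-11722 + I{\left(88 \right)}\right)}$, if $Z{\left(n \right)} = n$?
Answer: $- \frac{5869}{68890309} - \frac{\sqrt{26}}{137780618} \approx -8.523 \cdot 10^{-5}$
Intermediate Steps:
$l = 11$ ($l = 8 + 3 = 11$)
$u{\left(Y \right)} = \sqrt{15 + Y}$ ($u{\left(Y \right)} = \sqrt{Y + 15} = \sqrt{15 + Y}$)
$I{\left(V \right)} = \sqrt{26}$ ($I{\left(V \right)} = \sqrt{15 + 11} = \sqrt{26}$)
$\frac{1}{Z{\left(-16 \right)} + \left(-11722 + I{\left(88 \right)}\right)} = \frac{1}{-16 - \left(11722 - \sqrt{26}\right)} = \frac{1}{-11738 + \sqrt{26}}$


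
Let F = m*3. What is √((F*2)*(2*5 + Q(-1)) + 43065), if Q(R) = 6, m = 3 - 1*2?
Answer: √43161 ≈ 207.75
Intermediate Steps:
m = 1 (m = 3 - 2 = 1)
F = 3 (F = 1*3 = 3)
√((F*2)*(2*5 + Q(-1)) + 43065) = √((3*2)*(2*5 + 6) + 43065) = √(6*(10 + 6) + 43065) = √(6*16 + 43065) = √(96 + 43065) = √43161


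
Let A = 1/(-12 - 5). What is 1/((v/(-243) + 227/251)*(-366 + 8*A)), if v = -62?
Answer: -1036881/440604290 ≈ -0.0023533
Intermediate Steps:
A = -1/17 (A = 1/(-17) = -1/17 ≈ -0.058824)
1/((v/(-243) + 227/251)*(-366 + 8*A)) = 1/((-62/(-243) + 227/251)*(-366 + 8*(-1/17))) = 1/((-62*(-1/243) + 227*(1/251))*(-366 - 8/17)) = 1/((62/243 + 227/251)*(-6230/17)) = 1/((70723/60993)*(-6230/17)) = 1/(-440604290/1036881) = -1036881/440604290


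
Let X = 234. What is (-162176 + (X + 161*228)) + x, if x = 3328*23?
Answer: -48690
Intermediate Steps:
x = 76544
(-162176 + (X + 161*228)) + x = (-162176 + (234 + 161*228)) + 76544 = (-162176 + (234 + 36708)) + 76544 = (-162176 + 36942) + 76544 = -125234 + 76544 = -48690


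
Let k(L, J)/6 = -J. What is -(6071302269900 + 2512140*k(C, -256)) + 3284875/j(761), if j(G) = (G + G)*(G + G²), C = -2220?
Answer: -5361817976437912358885/882580404 ≈ -6.0752e+12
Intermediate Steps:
k(L, J) = -6*J (k(L, J) = 6*(-J) = -6*J)
j(G) = 2*G*(G + G²) (j(G) = (2*G)*(G + G²) = 2*G*(G + G²))
-(6071302269900 + 2512140*k(C, -256)) + 3284875/j(761) = -2512140/(1/(-6*(-256) + 2416785)) + 3284875/((2*761²*(1 + 761))) = -2512140/(1/(1536 + 2416785)) + 3284875/((2*579121*762)) = -2512140/(1/2418321) + 3284875/882580404 = -2512140/1/2418321 + 3284875*(1/882580404) = -2512140*2418321 + 3284875/882580404 = -6075160916940 + 3284875/882580404 = -5361817976437912358885/882580404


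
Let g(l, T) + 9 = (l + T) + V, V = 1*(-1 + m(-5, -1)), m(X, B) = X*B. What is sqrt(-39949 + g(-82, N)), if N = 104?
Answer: 2*I*sqrt(9983) ≈ 199.83*I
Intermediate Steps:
m(X, B) = B*X
V = 4 (V = 1*(-1 - 1*(-5)) = 1*(-1 + 5) = 1*4 = 4)
g(l, T) = -5 + T + l (g(l, T) = -9 + ((l + T) + 4) = -9 + ((T + l) + 4) = -9 + (4 + T + l) = -5 + T + l)
sqrt(-39949 + g(-82, N)) = sqrt(-39949 + (-5 + 104 - 82)) = sqrt(-39949 + 17) = sqrt(-39932) = 2*I*sqrt(9983)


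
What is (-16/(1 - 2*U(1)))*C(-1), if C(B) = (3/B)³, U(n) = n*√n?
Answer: -432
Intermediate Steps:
U(n) = n^(3/2)
C(B) = 27/B³
(-16/(1 - 2*U(1)))*C(-1) = (-16/(1 - 2*1^(3/2)))*(27/(-1)³) = (-16/(1 - 2*1))*(27*(-1)) = -16/(1 - 2)*(-27) = -16/(-1)*(-27) = -16*(-1)*(-27) = 16*(-27) = -432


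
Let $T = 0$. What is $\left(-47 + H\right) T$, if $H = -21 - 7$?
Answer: $0$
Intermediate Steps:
$H = -28$ ($H = -21 - 7 = -28$)
$\left(-47 + H\right) T = \left(-47 - 28\right) 0 = \left(-75\right) 0 = 0$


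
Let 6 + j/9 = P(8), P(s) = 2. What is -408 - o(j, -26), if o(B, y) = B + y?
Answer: -346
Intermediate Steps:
j = -36 (j = -54 + 9*2 = -54 + 18 = -36)
-408 - o(j, -26) = -408 - (-36 - 26) = -408 - 1*(-62) = -408 + 62 = -346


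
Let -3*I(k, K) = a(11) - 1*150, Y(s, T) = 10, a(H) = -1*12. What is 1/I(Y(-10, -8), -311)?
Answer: 1/54 ≈ 0.018519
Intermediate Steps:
a(H) = -12
I(k, K) = 54 (I(k, K) = -(-12 - 1*150)/3 = -(-12 - 150)/3 = -⅓*(-162) = 54)
1/I(Y(-10, -8), -311) = 1/54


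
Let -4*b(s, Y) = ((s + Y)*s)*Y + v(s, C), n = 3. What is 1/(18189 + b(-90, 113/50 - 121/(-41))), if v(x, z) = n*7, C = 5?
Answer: 1681000/13854900651 ≈ 0.00012133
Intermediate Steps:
v(x, z) = 21 (v(x, z) = 3*7 = 21)
b(s, Y) = -21/4 - Y*s*(Y + s)/4 (b(s, Y) = -(((s + Y)*s)*Y + 21)/4 = -(((Y + s)*s)*Y + 21)/4 = -((s*(Y + s))*Y + 21)/4 = -(Y*s*(Y + s) + 21)/4 = -(21 + Y*s*(Y + s))/4 = -21/4 - Y*s*(Y + s)/4)
1/(18189 + b(-90, 113/50 - 121/(-41))) = 1/(18189 + (-21/4 - ¼*(113/50 - 121/(-41))*(-90)² - ¼*(-90)*(113/50 - 121/(-41))²)) = 1/(18189 + (-21/4 - ¼*(113*(1/50) - 121*(-1/41))*8100 - ¼*(-90)*(113*(1/50) - 121*(-1/41))²)) = 1/(18189 + (-21/4 - ¼*(113/50 + 121/41)*8100 - ¼*(-90)*(113/50 + 121/41)²)) = 1/(18189 + (-21/4 - ¼*10683/2050*8100 - ¼*(-90)*(10683/2050)²)) = 1/(18189 + (-21/4 - 865323/82 - ¼*(-90)*114126489/4202500)) = 1/(18189 + (-21/4 - 865323/82 + 1027138401/1681000)) = 1/(18189 - 16720808349/1681000) = 1/(13854900651/1681000) = 1681000/13854900651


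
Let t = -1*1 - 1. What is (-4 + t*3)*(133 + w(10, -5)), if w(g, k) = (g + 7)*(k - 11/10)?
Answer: -293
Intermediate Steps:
t = -2 (t = -1 - 1 = -2)
w(g, k) = (7 + g)*(-11/10 + k) (w(g, k) = (7 + g)*(k - 11*1/10) = (7 + g)*(k - 11/10) = (7 + g)*(-11/10 + k))
(-4 + t*3)*(133 + w(10, -5)) = (-4 - 2*3)*(133 + (-77/10 + 7*(-5) - 11/10*10 + 10*(-5))) = (-4 - 6)*(133 + (-77/10 - 35 - 11 - 50)) = -10*(133 - 1037/10) = -10*293/10 = -293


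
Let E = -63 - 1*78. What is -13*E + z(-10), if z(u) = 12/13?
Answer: 23841/13 ≈ 1833.9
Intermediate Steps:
z(u) = 12/13 (z(u) = 12*(1/13) = 12/13)
E = -141 (E = -63 - 78 = -141)
-13*E + z(-10) = -13*(-141) + 12/13 = 1833 + 12/13 = 23841/13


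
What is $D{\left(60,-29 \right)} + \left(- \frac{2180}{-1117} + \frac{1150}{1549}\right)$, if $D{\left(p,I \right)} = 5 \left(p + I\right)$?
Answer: $\frac{272847485}{1730233} \approx 157.69$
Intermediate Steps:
$D{\left(p,I \right)} = 5 I + 5 p$ ($D{\left(p,I \right)} = 5 \left(I + p\right) = 5 I + 5 p$)
$D{\left(60,-29 \right)} + \left(- \frac{2180}{-1117} + \frac{1150}{1549}\right) = \left(5 \left(-29\right) + 5 \cdot 60\right) + \left(- \frac{2180}{-1117} + \frac{1150}{1549}\right) = \left(-145 + 300\right) + \left(\left(-2180\right) \left(- \frac{1}{1117}\right) + 1150 \cdot \frac{1}{1549}\right) = 155 + \left(\frac{2180}{1117} + \frac{1150}{1549}\right) = 155 + \frac{4661370}{1730233} = \frac{272847485}{1730233}$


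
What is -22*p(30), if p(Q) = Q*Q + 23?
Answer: -20306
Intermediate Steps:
p(Q) = 23 + Q² (p(Q) = Q² + 23 = 23 + Q²)
-22*p(30) = -22*(23 + 30²) = -22*(23 + 900) = -22*923 = -20306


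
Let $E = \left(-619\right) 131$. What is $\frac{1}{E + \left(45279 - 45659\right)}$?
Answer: $- \frac{1}{81469} \approx -1.2275 \cdot 10^{-5}$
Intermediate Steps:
$E = -81089$
$\frac{1}{E + \left(45279 - 45659\right)} = \frac{1}{-81089 + \left(45279 - 45659\right)} = \frac{1}{-81089 - 380} = \frac{1}{-81469} = - \frac{1}{81469}$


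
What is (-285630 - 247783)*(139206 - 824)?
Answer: -73814757766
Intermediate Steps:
(-285630 - 247783)*(139206 - 824) = -533413*138382 = -73814757766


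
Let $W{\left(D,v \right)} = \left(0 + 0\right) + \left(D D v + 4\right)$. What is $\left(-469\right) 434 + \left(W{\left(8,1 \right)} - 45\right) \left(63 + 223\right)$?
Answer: $-196968$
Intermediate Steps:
$W{\left(D,v \right)} = 4 + v D^{2}$ ($W{\left(D,v \right)} = 0 + \left(D^{2} v + 4\right) = 0 + \left(v D^{2} + 4\right) = 0 + \left(4 + v D^{2}\right) = 4 + v D^{2}$)
$\left(-469\right) 434 + \left(W{\left(8,1 \right)} - 45\right) \left(63 + 223\right) = \left(-469\right) 434 + \left(\left(4 + 1 \cdot 8^{2}\right) - 45\right) \left(63 + 223\right) = -203546 + \left(\left(4 + 1 \cdot 64\right) - 45\right) 286 = -203546 + \left(\left(4 + 64\right) - 45\right) 286 = -203546 + \left(68 - 45\right) 286 = -203546 + 23 \cdot 286 = -203546 + 6578 = -196968$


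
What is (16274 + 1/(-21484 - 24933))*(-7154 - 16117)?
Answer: -17578686670647/46417 ≈ -3.7871e+8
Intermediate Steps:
(16274 + 1/(-21484 - 24933))*(-7154 - 16117) = (16274 + 1/(-46417))*(-23271) = (16274 - 1/46417)*(-23271) = (755390257/46417)*(-23271) = -17578686670647/46417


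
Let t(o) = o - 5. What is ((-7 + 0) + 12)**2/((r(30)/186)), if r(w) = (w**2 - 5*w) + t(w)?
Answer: 6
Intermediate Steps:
t(o) = -5 + o
r(w) = -5 + w**2 - 4*w (r(w) = (w**2 - 5*w) + (-5 + w) = -5 + w**2 - 4*w)
((-7 + 0) + 12)**2/((r(30)/186)) = ((-7 + 0) + 12)**2/(((-5 + 30**2 - 4*30)/186)) = (-7 + 12)**2/(((-5 + 900 - 120)*(1/186))) = 5**2/((775*(1/186))) = 25/(25/6) = 25*(6/25) = 6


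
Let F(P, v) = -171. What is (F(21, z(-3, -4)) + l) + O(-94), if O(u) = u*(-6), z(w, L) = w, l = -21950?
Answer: -21557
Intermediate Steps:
O(u) = -6*u
(F(21, z(-3, -4)) + l) + O(-94) = (-171 - 21950) - 6*(-94) = -22121 + 564 = -21557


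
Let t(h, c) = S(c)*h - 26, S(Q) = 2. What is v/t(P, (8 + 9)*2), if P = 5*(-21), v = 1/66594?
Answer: -1/15716184 ≈ -6.3629e-8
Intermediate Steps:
v = 1/66594 ≈ 1.5016e-5
P = -105
t(h, c) = -26 + 2*h (t(h, c) = 2*h - 26 = -26 + 2*h)
v/t(P, (8 + 9)*2) = 1/(66594*(-26 + 2*(-105))) = 1/(66594*(-26 - 210)) = (1/66594)/(-236) = (1/66594)*(-1/236) = -1/15716184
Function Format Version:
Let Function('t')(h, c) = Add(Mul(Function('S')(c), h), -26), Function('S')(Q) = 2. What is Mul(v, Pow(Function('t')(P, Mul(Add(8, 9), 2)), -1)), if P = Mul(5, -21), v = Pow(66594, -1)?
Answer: Rational(-1, 15716184) ≈ -6.3629e-8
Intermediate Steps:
v = Rational(1, 66594) ≈ 1.5016e-5
P = -105
Function('t')(h, c) = Add(-26, Mul(2, h)) (Function('t')(h, c) = Add(Mul(2, h), -26) = Add(-26, Mul(2, h)))
Mul(v, Pow(Function('t')(P, Mul(Add(8, 9), 2)), -1)) = Mul(Rational(1, 66594), Pow(Add(-26, Mul(2, -105)), -1)) = Mul(Rational(1, 66594), Pow(Add(-26, -210), -1)) = Mul(Rational(1, 66594), Pow(-236, -1)) = Mul(Rational(1, 66594), Rational(-1, 236)) = Rational(-1, 15716184)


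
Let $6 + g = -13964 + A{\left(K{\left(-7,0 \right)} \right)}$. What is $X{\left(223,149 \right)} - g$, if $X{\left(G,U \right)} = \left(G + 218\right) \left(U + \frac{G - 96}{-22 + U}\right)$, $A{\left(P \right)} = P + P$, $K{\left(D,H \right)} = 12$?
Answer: $80096$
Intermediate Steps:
$A{\left(P \right)} = 2 P$
$X{\left(G,U \right)} = \left(218 + G\right) \left(U + \frac{-96 + G}{-22 + U}\right)$
$g = -13946$ ($g = -6 + \left(-13964 + 2 \cdot 12\right) = -6 + \left(-13964 + 24\right) = -6 - 13940 = -13946$)
$X{\left(223,149 \right)} - g = \frac{-20928 + 223^{2} - 714604 + 122 \cdot 223 + 218 \cdot 149^{2} + 223 \cdot 149^{2} - 4906 \cdot 149}{-22 + 149} - -13946 = \frac{-20928 + 49729 - 714604 + 27206 + 218 \cdot 22201 + 223 \cdot 22201 - 730994}{127} + 13946 = \frac{-20928 + 49729 - 714604 + 27206 + 4839818 + 4950823 - 730994}{127} + 13946 = \frac{1}{127} \cdot 8401050 + 13946 = 66150 + 13946 = 80096$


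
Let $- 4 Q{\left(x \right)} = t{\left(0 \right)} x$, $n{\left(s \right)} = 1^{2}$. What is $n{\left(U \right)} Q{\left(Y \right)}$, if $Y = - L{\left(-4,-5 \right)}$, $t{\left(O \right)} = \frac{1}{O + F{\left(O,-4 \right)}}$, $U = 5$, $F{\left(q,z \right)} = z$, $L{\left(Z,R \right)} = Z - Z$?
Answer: $0$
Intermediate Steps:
$L{\left(Z,R \right)} = 0$
$t{\left(O \right)} = \frac{1}{-4 + O}$ ($t{\left(O \right)} = \frac{1}{O - 4} = \frac{1}{-4 + O}$)
$n{\left(s \right)} = 1$
$Y = 0$ ($Y = \left(-1\right) 0 = 0$)
$Q{\left(x \right)} = \frac{x}{16}$ ($Q{\left(x \right)} = - \frac{\frac{1}{-4 + 0} x}{4} = - \frac{\frac{1}{-4} x}{4} = - \frac{\left(- \frac{1}{4}\right) x}{4} = \frac{x}{16}$)
$n{\left(U \right)} Q{\left(Y \right)} = 1 \cdot \frac{1}{16} \cdot 0 = 1 \cdot 0 = 0$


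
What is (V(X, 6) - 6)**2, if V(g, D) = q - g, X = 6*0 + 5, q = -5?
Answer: 256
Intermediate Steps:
X = 5 (X = 0 + 5 = 5)
V(g, D) = -5 - g
(V(X, 6) - 6)**2 = ((-5 - 1*5) - 6)**2 = ((-5 - 5) - 6)**2 = (-10 - 6)**2 = (-16)**2 = 256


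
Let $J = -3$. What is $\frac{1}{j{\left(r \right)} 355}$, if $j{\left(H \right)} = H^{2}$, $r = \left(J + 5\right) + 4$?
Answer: $\frac{1}{12780} \approx 7.8247 \cdot 10^{-5}$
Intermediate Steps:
$r = 6$ ($r = \left(-3 + 5\right) + 4 = 2 + 4 = 6$)
$\frac{1}{j{\left(r \right)} 355} = \frac{1}{6^{2} \cdot 355} = \frac{1}{36 \cdot 355} = \frac{1}{12780}$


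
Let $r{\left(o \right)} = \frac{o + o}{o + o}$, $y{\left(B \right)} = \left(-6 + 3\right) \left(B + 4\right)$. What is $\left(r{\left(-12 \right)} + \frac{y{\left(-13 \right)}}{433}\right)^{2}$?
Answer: $\frac{211600}{187489} \approx 1.1286$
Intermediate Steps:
$y{\left(B \right)} = -12 - 3 B$ ($y{\left(B \right)} = - 3 \left(4 + B\right) = -12 - 3 B$)
$r{\left(o \right)} = 1$ ($r{\left(o \right)} = \frac{2 o}{2 o} = 2 o \frac{1}{2 o} = 1$)
$\left(r{\left(-12 \right)} + \frac{y{\left(-13 \right)}}{433}\right)^{2} = \left(1 + \frac{-12 - -39}{433}\right)^{2} = \left(1 + \left(-12 + 39\right) \frac{1}{433}\right)^{2} = \left(1 + 27 \cdot \frac{1}{433}\right)^{2} = \left(1 + \frac{27}{433}\right)^{2} = \left(\frac{460}{433}\right)^{2} = \frac{211600}{187489}$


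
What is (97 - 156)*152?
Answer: -8968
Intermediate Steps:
(97 - 156)*152 = -59*152 = -8968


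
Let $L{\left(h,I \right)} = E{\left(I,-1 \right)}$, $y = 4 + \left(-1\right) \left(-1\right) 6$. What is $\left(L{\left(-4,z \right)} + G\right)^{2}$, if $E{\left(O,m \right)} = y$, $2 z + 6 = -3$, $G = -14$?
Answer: $16$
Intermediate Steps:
$y = 10$ ($y = 4 + 1 \cdot 6 = 4 + 6 = 10$)
$z = - \frac{9}{2}$ ($z = -3 + \frac{1}{2} \left(-3\right) = -3 - \frac{3}{2} = - \frac{9}{2} \approx -4.5$)
$E{\left(O,m \right)} = 10$
$L{\left(h,I \right)} = 10$
$\left(L{\left(-4,z \right)} + G\right)^{2} = \left(10 - 14\right)^{2} = \left(-4\right)^{2} = 16$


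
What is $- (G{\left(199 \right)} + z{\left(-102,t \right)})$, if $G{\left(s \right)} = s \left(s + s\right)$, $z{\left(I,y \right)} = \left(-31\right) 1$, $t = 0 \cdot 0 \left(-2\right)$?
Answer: $-79171$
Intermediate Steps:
$t = 0$ ($t = 0 \left(-2\right) = 0$)
$z{\left(I,y \right)} = -31$
$G{\left(s \right)} = 2 s^{2}$ ($G{\left(s \right)} = s 2 s = 2 s^{2}$)
$- (G{\left(199 \right)} + z{\left(-102,t \right)}) = - (2 \cdot 199^{2} - 31) = - (2 \cdot 39601 - 31) = - (79202 - 31) = \left(-1\right) 79171 = -79171$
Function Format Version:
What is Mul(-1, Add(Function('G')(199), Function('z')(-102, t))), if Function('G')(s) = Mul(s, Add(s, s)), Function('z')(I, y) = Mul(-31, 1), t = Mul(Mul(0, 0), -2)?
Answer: -79171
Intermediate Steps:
t = 0 (t = Mul(0, -2) = 0)
Function('z')(I, y) = -31
Function('G')(s) = Mul(2, Pow(s, 2)) (Function('G')(s) = Mul(s, Mul(2, s)) = Mul(2, Pow(s, 2)))
Mul(-1, Add(Function('G')(199), Function('z')(-102, t))) = Mul(-1, Add(Mul(2, Pow(199, 2)), -31)) = Mul(-1, Add(Mul(2, 39601), -31)) = Mul(-1, Add(79202, -31)) = Mul(-1, 79171) = -79171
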